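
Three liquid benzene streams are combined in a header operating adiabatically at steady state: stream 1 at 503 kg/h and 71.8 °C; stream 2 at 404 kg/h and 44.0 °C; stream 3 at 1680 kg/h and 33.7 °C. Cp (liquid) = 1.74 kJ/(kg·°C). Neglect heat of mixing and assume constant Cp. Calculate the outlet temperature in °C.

T_out = 42.7 °C

Energy balance with Q = 0: Σ ṁᵢCp,ᵢ(T_out − Tᵢ) = 0
Σ ṁᵢCp,ᵢTᵢ = 503×1.74×71.8 + 404×1.74×44.0 + 1680×1.74×33.7 = 192280
Σ ṁᵢCp,ᵢ = 503×1.74 + 404×1.74 + 1680×1.74 = 4501.4
T_out = 192280 / 4501.4 = 42.716 °C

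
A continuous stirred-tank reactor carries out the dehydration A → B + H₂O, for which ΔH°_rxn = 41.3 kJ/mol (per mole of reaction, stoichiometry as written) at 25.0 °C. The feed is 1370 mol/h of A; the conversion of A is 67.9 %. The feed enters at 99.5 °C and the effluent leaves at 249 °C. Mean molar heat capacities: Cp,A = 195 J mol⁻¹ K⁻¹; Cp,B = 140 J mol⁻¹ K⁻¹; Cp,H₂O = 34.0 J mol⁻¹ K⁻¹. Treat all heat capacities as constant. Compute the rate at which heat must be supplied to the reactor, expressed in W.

Q_in = 20600 W

Extent of reaction ξ = 0.679 × 1370 = 930.23 mol/h
Reaction term: ξ·ΔH°_rxn = 930.23 × 41.3 = 38418 kJ/h
Sensible, feed 99.5→25 °C: -19903 kJ/h
Outlet flows (mol/h): A 439.77, B 930.23, H₂O 930.23
Sensible, products 25→249 °C: 55466 kJ/h
Q = ΔH = 73982 kJ/h = 20.55 kW
Heat supplied = 20550 W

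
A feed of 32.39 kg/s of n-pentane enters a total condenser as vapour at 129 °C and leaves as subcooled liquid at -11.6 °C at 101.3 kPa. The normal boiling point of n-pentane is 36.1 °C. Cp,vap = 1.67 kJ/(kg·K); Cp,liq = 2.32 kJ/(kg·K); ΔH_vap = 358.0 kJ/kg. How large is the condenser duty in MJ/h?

vapour 129→36.1 °C: -155.14 kJ/kg
condensation at 36.1 °C: -358 kJ/kg
liquid 36.1→-11.6 °C: -110.66 kJ/kg
Δh = -155.14 + -358 + -110.66 = -623.81 kJ/kg
Q = ṁ·Δh = 32.39 kg/s × -623.81 kJ/kg = -20205 kJ/s
|Q| = 20205 kW = 72738 MJ/h

Q_c = 72700 MJ/h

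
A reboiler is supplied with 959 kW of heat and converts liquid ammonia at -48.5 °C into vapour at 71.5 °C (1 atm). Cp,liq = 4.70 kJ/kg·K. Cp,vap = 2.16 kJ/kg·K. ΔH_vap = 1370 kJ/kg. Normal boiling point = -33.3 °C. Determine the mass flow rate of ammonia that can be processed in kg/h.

Δh = 4.70×(-33.3−-48.5) + 1370 + 2.16×(71.5−-33.3) = 1667.8 kJ/kg
Q = 959 kW = 959 kJ/s = 3.4524e+06 kJ/h
ṁ = Q/Δh = 3.4524e+06 / 1667.8 = 2070 kg/h

ṁ = 2070 kg/h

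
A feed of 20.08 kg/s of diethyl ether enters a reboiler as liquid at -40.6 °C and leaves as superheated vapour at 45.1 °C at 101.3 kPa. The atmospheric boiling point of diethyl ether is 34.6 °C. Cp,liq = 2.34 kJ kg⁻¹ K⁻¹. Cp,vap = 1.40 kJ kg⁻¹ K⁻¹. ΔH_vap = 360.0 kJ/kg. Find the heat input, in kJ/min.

Q = 663000 kJ/min

liquid -40.6→34.6 °C: 175.97 kJ/kg
vaporisation at 34.6 °C: 360 kJ/kg
vapour 34.6→45.1 °C: 14.7 kJ/kg
Δh = 175.97 + 360 + 14.7 = 550.67 kJ/kg
Q = ṁ·Δh = 20.08 kg/s × 550.67 kJ/kg = 11057 kJ/s
|Q| = 11057 kW = 663440 kJ/min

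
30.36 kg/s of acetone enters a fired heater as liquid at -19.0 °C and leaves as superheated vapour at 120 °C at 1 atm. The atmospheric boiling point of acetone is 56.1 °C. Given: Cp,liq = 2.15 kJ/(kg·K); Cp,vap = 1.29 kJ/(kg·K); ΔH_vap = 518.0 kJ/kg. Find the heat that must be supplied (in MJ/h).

liquid -19.0→56.1 °C: 161.46 kJ/kg
vaporisation at 56.1 °C: 518 kJ/kg
vapour 56.1→120 °C: 82.431 kJ/kg
Δh = 161.46 + 518 + 82.431 = 761.9 kJ/kg
Q = ṁ·Δh = 30.36 kg/s × 761.9 kJ/kg = 23131 kJ/s
|Q| = 23131 kW = 83272 MJ/h

Q = 83300 MJ/h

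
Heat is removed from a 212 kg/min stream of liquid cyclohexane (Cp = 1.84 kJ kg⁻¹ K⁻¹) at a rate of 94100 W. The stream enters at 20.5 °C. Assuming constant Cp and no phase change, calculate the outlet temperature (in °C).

T_out = 6.03 °C

Q = 94100 W = 5646 kJ/min
ΔT = Q/(ṁ·Cp) = 5646/(212×1.84) = 14.474 K
T_out = 20.5 − 14.474 = 6.026 °C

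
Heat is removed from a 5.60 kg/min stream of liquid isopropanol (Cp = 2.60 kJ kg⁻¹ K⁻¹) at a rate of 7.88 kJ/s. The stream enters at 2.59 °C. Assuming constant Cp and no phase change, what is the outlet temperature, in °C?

T_out = -29.9 °C

Q = 7.88 kJ/s = 472.8 kJ/min
ΔT = Q/(ṁ·Cp) = 472.8/(5.60×2.60) = 32.473 K
T_out = 2.59 − 32.473 = -29.883 °C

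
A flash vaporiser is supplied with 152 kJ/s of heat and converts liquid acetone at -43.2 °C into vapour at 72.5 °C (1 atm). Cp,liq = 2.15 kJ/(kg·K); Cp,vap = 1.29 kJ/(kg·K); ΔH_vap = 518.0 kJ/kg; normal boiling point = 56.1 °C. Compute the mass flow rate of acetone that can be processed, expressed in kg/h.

ṁ = 727 kg/h

Δh = 2.15×(56.1−-43.2) + 518.0 + 1.29×(72.5−56.1) = 752.65 kJ/kg
Q = 152 kJ/s = 152 kJ/s = 547200 kJ/h
ṁ = Q/Δh = 547200 / 752.65 = 727.03 kg/h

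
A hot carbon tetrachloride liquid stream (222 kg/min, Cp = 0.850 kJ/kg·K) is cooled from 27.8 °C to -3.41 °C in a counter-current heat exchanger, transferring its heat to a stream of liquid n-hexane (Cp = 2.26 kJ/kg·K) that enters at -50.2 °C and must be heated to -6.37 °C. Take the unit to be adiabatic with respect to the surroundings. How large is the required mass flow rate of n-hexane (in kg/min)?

ṁ_c = 59.5 kg/min

Heat released by hot stream: Q = 222 × 0.850 × (27.8 − -3.41) = 5889.3 kJ/min
Energy balance on cold side (adiabatic exchanger): Q = ṁ_c·Cp_c·(T_c,out − T_c,in)
ṁ_c = 5889.3 / [2.26 × (-6.37 − -50.2)] = 59.455 kg/min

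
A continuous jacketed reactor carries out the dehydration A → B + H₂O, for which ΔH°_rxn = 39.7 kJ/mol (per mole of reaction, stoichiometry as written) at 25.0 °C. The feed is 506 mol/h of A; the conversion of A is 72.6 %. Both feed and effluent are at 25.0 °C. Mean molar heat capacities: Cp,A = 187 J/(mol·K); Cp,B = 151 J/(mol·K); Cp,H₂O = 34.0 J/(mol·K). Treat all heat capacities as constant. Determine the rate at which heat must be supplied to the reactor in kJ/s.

Q_in = 4.05 kJ/s

Extent of reaction ξ = 0.726 × 506 = 367.36 mol/h
Reaction term: ξ·ΔH°_rxn = 367.36 × 39.7 = 14584 kJ/h
Q = ΔH = 14584 kJ/h = 4.0511 kW
Heat supplied = 4.0511 kJ/s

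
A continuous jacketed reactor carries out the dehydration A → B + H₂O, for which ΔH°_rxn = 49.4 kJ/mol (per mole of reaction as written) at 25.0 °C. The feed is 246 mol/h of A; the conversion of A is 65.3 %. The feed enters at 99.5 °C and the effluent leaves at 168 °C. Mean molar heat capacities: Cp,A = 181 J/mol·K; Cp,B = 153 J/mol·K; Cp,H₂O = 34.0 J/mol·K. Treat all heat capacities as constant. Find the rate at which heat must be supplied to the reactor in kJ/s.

Q_in = 3.09 kJ/s

Extent of reaction ξ = 0.653 × 246 = 160.64 mol/h
Reaction term: ξ·ΔH°_rxn = 160.64 × 49.4 = 7935.5 kJ/h
Sensible, feed 99.5→25 °C: -3317.2 kJ/h
Outlet flows (mol/h): A 85.362, B 160.64, H₂O 160.64
Sensible, products 25→168 °C: 6505 kJ/h
Q = ΔH = 11123 kJ/h = 3.0898 kW
Heat supplied = 3.0898 kJ/s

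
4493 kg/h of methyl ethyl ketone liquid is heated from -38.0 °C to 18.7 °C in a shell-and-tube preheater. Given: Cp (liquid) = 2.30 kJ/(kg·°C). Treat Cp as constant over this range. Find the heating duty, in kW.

Q = ṁ·Cp·ΔT = 4493 × 2.30 × (18.7 − -38.0) = 585930 kJ/h
Converting: 585930 / 3600 s = 162.76 kW

Q = 163 kW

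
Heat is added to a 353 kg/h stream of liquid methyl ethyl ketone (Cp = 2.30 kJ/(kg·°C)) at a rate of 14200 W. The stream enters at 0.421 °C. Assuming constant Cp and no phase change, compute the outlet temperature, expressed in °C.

T_out = 63.4 °C

Q = 14200 W = 51120 kJ/h
ΔT = Q/(ṁ·Cp) = 51120/(353×2.30) = 62.963 K
T_out = 0.421 + 62.963 = 63.384 °C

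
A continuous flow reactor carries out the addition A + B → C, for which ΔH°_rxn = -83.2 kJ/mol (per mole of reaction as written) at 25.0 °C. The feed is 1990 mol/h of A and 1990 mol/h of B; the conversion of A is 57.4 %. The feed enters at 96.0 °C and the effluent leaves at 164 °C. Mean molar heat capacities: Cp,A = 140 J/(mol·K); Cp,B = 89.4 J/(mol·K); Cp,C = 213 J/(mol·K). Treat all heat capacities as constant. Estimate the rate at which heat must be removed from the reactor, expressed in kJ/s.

Q_out = 18.5 kJ/s

Extent of reaction ξ = 0.574 × 1990 = 1142.3 mol/h
Reaction term: ξ·ΔH°_rxn = 1142.3 × -83.2 = -95036 kJ/h
Sensible, feed 96.0→25 °C: -32412 kJ/h
Outlet flows (mol/h): A 847.74, B 847.74, C 1142.3
Sensible, products 25→164 °C: 60850 kJ/h
Q = ΔH = -66598 kJ/h = -18.499 kW
Heat removed = 18.499 kJ/s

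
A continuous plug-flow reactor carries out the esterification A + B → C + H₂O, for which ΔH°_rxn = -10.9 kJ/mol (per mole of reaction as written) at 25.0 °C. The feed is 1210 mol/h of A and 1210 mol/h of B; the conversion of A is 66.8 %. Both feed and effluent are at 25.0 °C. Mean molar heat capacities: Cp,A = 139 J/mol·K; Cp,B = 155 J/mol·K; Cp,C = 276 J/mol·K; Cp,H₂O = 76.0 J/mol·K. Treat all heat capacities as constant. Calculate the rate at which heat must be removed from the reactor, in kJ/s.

Extent of reaction ξ = 0.668 × 1210 = 808.28 mol/h
Reaction term: ξ·ΔH°_rxn = 808.28 × -10.9 = -8810.3 kJ/h
Q = ΔH = -8810.3 kJ/h = -2.4473 kW
Heat removed = 2.4473 kJ/s

Q_out = 2.45 kJ/s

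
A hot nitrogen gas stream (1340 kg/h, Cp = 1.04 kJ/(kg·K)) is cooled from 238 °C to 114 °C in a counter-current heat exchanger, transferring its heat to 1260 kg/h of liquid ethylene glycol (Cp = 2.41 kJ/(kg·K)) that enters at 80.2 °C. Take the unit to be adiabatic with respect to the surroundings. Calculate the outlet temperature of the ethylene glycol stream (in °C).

T_c,out = 137 °C

Heat released by hot stream: Q = 1340 × 1.04 × (238 − 114) = 172810 kJ/h
Energy balance on cold side (adiabatic exchanger): Q = ṁ_c·Cp_c·(T_c,out − T_c,in)
T_c,out = 80.2 + 172810/(1260 × 2.41) = 137.11 °C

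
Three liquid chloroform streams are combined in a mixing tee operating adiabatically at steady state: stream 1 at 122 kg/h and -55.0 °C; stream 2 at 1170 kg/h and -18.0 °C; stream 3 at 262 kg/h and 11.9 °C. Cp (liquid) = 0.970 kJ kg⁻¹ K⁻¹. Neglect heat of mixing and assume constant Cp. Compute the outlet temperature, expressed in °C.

Energy balance with Q = 0: Σ ṁᵢCp,ᵢ(T_out − Tᵢ) = 0
T_out = Σ ṁᵢCp,ᵢTᵢ / Σ ṁᵢCp,ᵢ
      = -23913 / 1507.4 = -15.864 °C

T_out = -15.9 °C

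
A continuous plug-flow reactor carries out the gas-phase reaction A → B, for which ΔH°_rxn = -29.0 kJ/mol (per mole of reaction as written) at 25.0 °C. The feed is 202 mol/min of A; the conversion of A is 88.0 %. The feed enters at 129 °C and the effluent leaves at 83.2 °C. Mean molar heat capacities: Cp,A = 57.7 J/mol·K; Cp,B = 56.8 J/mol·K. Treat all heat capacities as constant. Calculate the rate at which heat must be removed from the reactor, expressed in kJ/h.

Q_out = 342000 kJ/h

Extent of reaction ξ = 0.880 × 202 = 177.76 mol/min
Reaction term: ξ·ΔH°_rxn = 177.76 × -29.0 = -5155 kJ/min
Sensible, feed 129→25 °C: -1212.2 kJ/min
Outlet flows (mol/min): A 24.24, B 177.76
Sensible, products 25→83.2 °C: 669.03 kJ/min
Q = ΔH = -5698.2 kJ/min = -94.969 kW
Heat removed = 341890 kJ/h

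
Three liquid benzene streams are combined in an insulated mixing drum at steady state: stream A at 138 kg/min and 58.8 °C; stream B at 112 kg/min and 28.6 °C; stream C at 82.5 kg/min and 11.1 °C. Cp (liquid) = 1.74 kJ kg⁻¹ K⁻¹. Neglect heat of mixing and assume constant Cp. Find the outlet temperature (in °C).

T_out = 36.8 °C

No heat crosses the boundary, so H_out = H_in.
T_out = Σ ṁᵢCp,ᵢTᵢ / Σ ṁᵢCp,ᵢ
      = 21286 / 578.55 = 36.792 °C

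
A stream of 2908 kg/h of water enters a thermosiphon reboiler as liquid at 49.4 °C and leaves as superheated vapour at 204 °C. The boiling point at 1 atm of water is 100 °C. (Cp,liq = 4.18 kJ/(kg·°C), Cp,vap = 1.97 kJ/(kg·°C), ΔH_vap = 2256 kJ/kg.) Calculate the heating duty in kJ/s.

Q = 2160 kJ/s

liquid 49.4→100 °C: 211.51 kJ/kg
vaporisation at 100 °C: 2256 kJ/kg
vapour 100→204 °C: 204.88 kJ/kg
Δh = 211.51 + 2256 + 204.88 = 2672.4 kJ/kg
Q = ṁ·Δh = 2908 kg/h × 2672.4 kJ/kg = 7.7713e+06 kJ/h
|Q| = 2158.7 kW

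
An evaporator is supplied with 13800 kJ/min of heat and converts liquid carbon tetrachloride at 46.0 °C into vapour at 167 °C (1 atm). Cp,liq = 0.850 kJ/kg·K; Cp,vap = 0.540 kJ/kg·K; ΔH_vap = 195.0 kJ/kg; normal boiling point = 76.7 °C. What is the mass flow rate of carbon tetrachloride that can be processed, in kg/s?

ṁ = 0.852 kg/s

Δh = 0.850×(76.7−46.0) + 195.0 + 0.540×(167−76.7) = 269.86 kJ/kg
Q = 13800 kJ/min = 230 kJ/s = 230 kJ/s
ṁ = Q/Δh = 230 / 269.86 = 0.8523 kg/s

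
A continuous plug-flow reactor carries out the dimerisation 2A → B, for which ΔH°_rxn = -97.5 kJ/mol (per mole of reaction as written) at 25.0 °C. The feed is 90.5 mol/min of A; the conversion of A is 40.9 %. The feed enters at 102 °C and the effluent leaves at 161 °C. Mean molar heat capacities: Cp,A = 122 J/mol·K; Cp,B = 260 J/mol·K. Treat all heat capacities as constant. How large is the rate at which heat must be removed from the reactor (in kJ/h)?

Q_out = 66800 kJ/h

Extent of reaction ξ = 0.409 × 90.5 / 2 = 18.507 mol/min
Reaction term: ξ·ΔH°_rxn = 18.507 × -97.5 = -1804.5 kJ/min
Sensible, feed 102→25 °C: -850.16 kJ/min
Outlet flows (mol/min): A 53.486, B 18.507
Sensible, products 25→161 °C: 1541.8 kJ/min
Q = ΔH = -1112.8 kJ/min = -18.546 kW
Heat removed = 66766 kJ/h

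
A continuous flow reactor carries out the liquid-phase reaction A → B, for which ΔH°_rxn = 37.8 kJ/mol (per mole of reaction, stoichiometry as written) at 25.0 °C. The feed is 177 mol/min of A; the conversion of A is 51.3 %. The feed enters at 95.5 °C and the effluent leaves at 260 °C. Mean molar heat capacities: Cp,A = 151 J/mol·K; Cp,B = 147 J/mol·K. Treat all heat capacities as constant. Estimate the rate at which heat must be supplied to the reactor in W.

Q_in = 129000 W

Extent of reaction ξ = 0.513 × 177 = 90.801 mol/min
Reaction term: ξ·ΔH°_rxn = 90.801 × 37.8 = 3432.3 kJ/min
Sensible, feed 95.5→25 °C: -1884.3 kJ/min
Outlet flows (mol/min): A 86.199, B 90.801
Sensible, products 25→260 °C: 6195.5 kJ/min
Q = ΔH = 7743.5 kJ/min = 129.06 kW
Heat supplied = 129060 W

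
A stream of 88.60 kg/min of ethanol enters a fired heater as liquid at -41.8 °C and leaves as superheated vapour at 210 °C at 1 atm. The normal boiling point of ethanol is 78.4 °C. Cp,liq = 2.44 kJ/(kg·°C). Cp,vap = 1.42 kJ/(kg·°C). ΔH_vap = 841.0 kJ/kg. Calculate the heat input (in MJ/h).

Q = 7020 MJ/h

liquid -41.8→78.4 °C: 293.29 kJ/kg
vaporisation at 78.4 °C: 841 kJ/kg
vapour 78.4→210 °C: 186.87 kJ/kg
Δh = 293.29 + 841 + 186.87 = 1321.2 kJ/kg
Q = ṁ·Δh = 88.60 kg/min × 1321.2 kJ/kg = 117050 kJ/min
|Q| = 1950.9 kW = 7023.3 MJ/h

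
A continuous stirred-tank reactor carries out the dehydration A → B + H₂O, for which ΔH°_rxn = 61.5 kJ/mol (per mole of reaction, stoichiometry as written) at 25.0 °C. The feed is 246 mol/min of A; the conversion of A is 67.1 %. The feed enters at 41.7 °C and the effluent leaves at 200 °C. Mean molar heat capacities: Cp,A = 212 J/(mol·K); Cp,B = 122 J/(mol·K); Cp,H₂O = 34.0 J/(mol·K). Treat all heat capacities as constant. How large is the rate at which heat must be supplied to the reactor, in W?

Extent of reaction ξ = 0.671 × 246 = 165.07 mol/min
Reaction term: ξ·ΔH°_rxn = 165.07 × 61.5 = 10152 kJ/min
Sensible, feed 41.7→25 °C: -870.94 kJ/min
Outlet flows (mol/min): A 80.934, B 165.07, H₂O 165.07
Sensible, products 25→200 °C: 7509 kJ/min
Q = ΔH = 16790 kJ/min = 279.83 kW
Heat supplied = 279830 W

Q_in = 280000 W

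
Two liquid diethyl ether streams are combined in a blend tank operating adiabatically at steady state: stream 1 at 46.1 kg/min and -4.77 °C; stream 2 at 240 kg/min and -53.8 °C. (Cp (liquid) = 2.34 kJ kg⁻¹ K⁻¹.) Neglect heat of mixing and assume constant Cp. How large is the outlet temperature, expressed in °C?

Adiabatic, steady state ⇒ Σ ṁᵢCp,ᵢ(T_out − Tᵢ) = 0
Σ ṁᵢCp,ᵢTᵢ = 46.1×2.34×-4.77 + 240×2.34×-53.8 = -30729
Σ ṁᵢCp,ᵢ = 46.1×2.34 + 240×2.34 = 669.47
T_out = -30729 / 669.47 = -45.9 °C

T_out = -45.9 °C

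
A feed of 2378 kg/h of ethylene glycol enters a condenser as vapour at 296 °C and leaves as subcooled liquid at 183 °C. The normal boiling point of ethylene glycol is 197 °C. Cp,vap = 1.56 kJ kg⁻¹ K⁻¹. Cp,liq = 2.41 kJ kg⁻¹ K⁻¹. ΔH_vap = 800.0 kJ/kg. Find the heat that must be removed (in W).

vapour 296→197 °C: -154.44 kJ/kg
condensation at 197 °C: -800 kJ/kg
liquid 197→183 °C: -33.74 kJ/kg
Δh = -154.44 + -800 + -33.74 = -988.18 kJ/kg
Q = ṁ·Δh = 2378 kg/h × -988.18 kJ/kg = -2.3499e+06 kJ/h
|Q| = 652.75 kW = 652750 W

Q_c = 653000 W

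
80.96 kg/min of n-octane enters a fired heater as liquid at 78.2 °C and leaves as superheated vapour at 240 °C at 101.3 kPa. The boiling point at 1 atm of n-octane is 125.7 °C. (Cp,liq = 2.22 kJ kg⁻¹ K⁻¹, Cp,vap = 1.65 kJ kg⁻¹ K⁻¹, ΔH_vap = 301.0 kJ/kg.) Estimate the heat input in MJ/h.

Q = 2890 MJ/h

liquid 78.2→125.7 °C: 105.45 kJ/kg
vaporisation at 125.7 °C: 301 kJ/kg
vapour 125.7→240 °C: 188.59 kJ/kg
Δh = 105.45 + 301 + 188.59 = 595.04 kJ/kg
Q = ṁ·Δh = 80.96 kg/min × 595.04 kJ/kg = 48175 kJ/min
|Q| = 802.91 kW = 2890.5 MJ/h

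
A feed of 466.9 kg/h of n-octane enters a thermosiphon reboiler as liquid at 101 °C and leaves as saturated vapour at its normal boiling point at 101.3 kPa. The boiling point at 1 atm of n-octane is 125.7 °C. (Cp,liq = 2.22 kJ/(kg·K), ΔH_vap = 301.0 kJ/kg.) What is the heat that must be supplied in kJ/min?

Q = 2770 kJ/min

liquid 101→125.7 °C: 54.834 kJ/kg
vaporisation at 125.7 °C: 301 kJ/kg
Δh = 54.834 + 301 = 355.83 kJ/kg
Q = ṁ·Δh = 466.9 kg/h × 355.83 kJ/kg = 166140 kJ/h
|Q| = 46.15 kW = 2769 kJ/min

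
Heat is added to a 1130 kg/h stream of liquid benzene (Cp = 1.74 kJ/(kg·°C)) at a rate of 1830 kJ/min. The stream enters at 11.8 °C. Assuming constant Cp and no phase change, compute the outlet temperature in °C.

Q = 1830 kJ/min = 109800 kJ/h
ΔT = Q/(ṁ·Cp) = 109800/(1130×1.74) = 55.844 K
T_out = 11.8 + 55.844 = 67.644 °C

T_out = 67.6 °C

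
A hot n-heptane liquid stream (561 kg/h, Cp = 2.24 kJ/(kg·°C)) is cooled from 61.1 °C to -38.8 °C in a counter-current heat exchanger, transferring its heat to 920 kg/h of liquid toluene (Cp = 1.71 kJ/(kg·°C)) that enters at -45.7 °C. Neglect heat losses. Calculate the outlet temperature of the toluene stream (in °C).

T_c,out = 34.1 °C

Heat released by hot stream: Q = 561 × 2.24 × (61.1 − -38.8) = 125540 kJ/h
Energy balance on cold side (adiabatic exchanger): Q = ṁ_c·Cp_c·(T_c,out − T_c,in)
T_c,out = -45.7 + 125540/(920 × 1.71) = 34.098 °C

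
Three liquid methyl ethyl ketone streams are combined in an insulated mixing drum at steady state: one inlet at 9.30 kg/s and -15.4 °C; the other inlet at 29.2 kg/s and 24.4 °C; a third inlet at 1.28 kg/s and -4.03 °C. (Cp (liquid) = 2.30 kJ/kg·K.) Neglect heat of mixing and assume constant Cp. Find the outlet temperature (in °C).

T_out = 14.2 °C

No heat crosses the boundary, so H_out = H_in.
T_out = Σ ṁᵢCp,ᵢTᵢ / Σ ṁᵢCp,ᵢ
      = 1297.4 / 91.494 = 14.181 °C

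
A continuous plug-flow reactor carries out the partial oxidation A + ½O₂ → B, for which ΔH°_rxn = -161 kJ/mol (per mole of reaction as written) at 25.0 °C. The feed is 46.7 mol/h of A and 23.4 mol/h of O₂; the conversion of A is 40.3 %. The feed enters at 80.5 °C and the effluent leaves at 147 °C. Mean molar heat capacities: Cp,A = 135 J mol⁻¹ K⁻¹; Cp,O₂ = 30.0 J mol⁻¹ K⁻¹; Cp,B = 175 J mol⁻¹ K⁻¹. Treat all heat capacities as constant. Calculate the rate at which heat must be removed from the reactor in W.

Q_out = 696 W

Extent of reaction ξ = 0.403 × 46.7 = 18.82 mol/h
Reaction term: ξ·ΔH°_rxn = 18.82 × -161 = -3030 kJ/h
Sensible, feed 80.5→25 °C: -388.86 kJ/h
Outlet flows (mol/h): A 27.88, O₂ 13.99, B 18.82
Sensible, products 25→147 °C: 912.19 kJ/h
Q = ΔH = -2506.7 kJ/h = -0.69631 kW
Heat removed = 696.31 W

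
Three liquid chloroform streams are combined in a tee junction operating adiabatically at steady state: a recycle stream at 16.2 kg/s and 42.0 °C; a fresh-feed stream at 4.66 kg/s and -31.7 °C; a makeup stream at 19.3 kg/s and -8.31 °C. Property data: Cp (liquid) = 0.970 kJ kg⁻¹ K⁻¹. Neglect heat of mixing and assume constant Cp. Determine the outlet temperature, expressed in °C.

T_out = 9.27 °C

No heat crosses the boundary, so H_out = H_in.
T_out = Σ ṁᵢCp,ᵢTᵢ / Σ ṁᵢCp,ᵢ
      = 361.13 / 38.955 = 9.2703 °C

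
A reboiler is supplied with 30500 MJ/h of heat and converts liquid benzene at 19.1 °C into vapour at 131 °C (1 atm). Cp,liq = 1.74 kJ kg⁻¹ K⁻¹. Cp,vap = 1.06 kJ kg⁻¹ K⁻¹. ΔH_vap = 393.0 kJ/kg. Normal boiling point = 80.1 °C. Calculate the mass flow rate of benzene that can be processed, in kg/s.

ṁ = 15.3 kg/s

Δh = 1.74×(80.1−19.1) + 393.0 + 1.06×(131−80.1) = 553.09 kJ/kg
Q = 30500 MJ/h = 8472.2 kJ/s = 8472.2 kJ/s
ṁ = Q/Δh = 8472.2 / 553.09 = 15.318 kg/s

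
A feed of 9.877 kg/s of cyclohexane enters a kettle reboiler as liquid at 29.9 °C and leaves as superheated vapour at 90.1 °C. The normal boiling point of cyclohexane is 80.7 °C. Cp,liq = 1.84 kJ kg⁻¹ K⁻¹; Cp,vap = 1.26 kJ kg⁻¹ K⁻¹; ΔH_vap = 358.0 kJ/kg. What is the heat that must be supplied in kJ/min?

liquid 29.9→80.7 °C: 93.472 kJ/kg
vaporisation at 80.7 °C: 358 kJ/kg
vapour 80.7→90.1 °C: 11.844 kJ/kg
Δh = 93.472 + 358 + 11.844 = 463.32 kJ/kg
Q = ṁ·Δh = 9.877 kg/s × 463.32 kJ/kg = 4576.2 kJ/s
|Q| = 4576.2 kW = 274570 kJ/min

Q = 275000 kJ/min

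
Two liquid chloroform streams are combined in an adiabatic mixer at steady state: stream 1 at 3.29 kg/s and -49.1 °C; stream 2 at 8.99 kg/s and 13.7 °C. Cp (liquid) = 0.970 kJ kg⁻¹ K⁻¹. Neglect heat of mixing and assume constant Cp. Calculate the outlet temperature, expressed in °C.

No heat crosses the boundary, so H_out = H_in.
T_out = Σ ṁᵢCp,ᵢTᵢ / Σ ṁᵢCp,ᵢ
      = -37.225 / 11.912 = -3.1251 °C

T_out = -3.13 °C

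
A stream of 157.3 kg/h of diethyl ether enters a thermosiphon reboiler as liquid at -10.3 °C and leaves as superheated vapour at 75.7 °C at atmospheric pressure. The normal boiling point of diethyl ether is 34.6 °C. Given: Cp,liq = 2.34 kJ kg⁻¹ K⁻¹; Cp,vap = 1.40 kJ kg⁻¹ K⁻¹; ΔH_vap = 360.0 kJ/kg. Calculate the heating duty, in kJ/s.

liquid -10.3→34.6 °C: 105.07 kJ/kg
vaporisation at 34.6 °C: 360 kJ/kg
vapour 34.6→75.7 °C: 57.54 kJ/kg
Δh = 105.07 + 360 + 57.54 = 522.61 kJ/kg
Q = ṁ·Δh = 157.3 kg/h × 522.61 kJ/kg = 82206 kJ/h
|Q| = 22.835 kW

Q = 22.8 kJ/s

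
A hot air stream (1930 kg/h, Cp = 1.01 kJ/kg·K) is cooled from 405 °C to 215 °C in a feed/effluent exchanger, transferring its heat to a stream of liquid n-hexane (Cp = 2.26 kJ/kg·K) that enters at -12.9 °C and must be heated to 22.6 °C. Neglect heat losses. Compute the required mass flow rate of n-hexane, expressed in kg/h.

ṁ_c = 4620 kg/h

Heat released by hot stream: Q = 1930 × 1.01 × (405 − 215) = 370370 kJ/h
Energy balance on cold side (adiabatic exchanger): Q = ṁ_c·Cp_c·(T_c,out − T_c,in)
ṁ_c = 370370 / [2.26 × (22.6 − -12.9)] = 4616.3 kg/h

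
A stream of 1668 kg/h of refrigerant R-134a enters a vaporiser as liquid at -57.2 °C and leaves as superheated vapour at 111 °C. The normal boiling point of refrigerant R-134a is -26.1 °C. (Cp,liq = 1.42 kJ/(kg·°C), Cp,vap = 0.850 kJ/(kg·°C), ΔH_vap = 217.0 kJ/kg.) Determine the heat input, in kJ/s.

Q = 175 kJ/s

liquid -57.2→-26.1 °C: 44.162 kJ/kg
vaporisation at -26.1 °C: 217 kJ/kg
vapour -26.1→111 °C: 116.53 kJ/kg
Δh = 44.162 + 217 + 116.53 = 377.7 kJ/kg
Q = ṁ·Δh = 1668 kg/h × 377.7 kJ/kg = 630000 kJ/h
|Q| = 175 kW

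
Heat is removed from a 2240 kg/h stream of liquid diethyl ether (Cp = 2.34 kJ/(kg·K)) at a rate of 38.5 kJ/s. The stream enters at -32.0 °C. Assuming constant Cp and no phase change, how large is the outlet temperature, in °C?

Q = 38.5 kJ/s = 138600 kJ/h
ΔT = Q/(ṁ·Cp) = 138600/(2240×2.34) = 26.442 K
T_out = -32.0 − 26.442 = -58.442 °C

T_out = -58.4 °C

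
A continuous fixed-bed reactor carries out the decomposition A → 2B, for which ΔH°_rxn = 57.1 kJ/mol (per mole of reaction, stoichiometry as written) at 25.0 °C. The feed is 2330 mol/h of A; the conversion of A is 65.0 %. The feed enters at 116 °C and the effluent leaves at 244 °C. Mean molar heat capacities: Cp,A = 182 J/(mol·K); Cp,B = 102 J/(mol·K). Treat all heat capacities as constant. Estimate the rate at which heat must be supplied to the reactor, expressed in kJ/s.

Extent of reaction ξ = 0.650 × 2330 = 1514.5 mol/h
Reaction term: ξ·ΔH°_rxn = 1514.5 × 57.1 = 86478 kJ/h
Sensible, feed 116→25 °C: -38589 kJ/h
Outlet flows (mol/h): A 815.5, B 3029
Sensible, products 25→244 °C: 100170 kJ/h
Q = ΔH = 148050 kJ/h = 41.126 kW
Heat supplied = 41.126 kJ/s

Q_in = 41.1 kJ/s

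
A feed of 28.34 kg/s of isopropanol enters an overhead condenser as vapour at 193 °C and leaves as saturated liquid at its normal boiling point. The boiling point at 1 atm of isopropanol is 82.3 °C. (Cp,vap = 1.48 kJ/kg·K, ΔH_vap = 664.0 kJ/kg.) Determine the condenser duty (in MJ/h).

vapour 193→82.3 °C: -163.84 kJ/kg
condensation at 82.3 °C: -664 kJ/kg
Δh = -163.84 + -664 = -827.84 kJ/kg
Q = ṁ·Δh = 28.34 kg/s × -827.84 kJ/kg = -23461 kJ/s
|Q| = 23461 kW = 84459 MJ/h

Q_c = 84500 MJ/h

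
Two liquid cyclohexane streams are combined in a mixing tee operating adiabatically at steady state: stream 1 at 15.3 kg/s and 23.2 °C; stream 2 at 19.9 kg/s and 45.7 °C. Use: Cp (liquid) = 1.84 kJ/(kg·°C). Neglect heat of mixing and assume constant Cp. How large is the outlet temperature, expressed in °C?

T_out = 35.9 °C

Energy balance with Q = 0: Σ ṁᵢCp,ᵢ(T_out − Tᵢ) = 0
T_out = Σ ṁᵢCp,ᵢTᵢ / Σ ṁᵢCp,ᵢ
      = 2326.5 / 64.768 = 35.92 °C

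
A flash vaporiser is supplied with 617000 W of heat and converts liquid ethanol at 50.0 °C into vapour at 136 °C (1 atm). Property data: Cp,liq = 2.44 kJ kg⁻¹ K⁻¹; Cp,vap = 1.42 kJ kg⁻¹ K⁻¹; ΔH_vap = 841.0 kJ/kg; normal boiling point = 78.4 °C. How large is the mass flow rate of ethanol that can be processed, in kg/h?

Δh = 2.44×(78.4−50.0) + 841.0 + 1.42×(136−78.4) = 992.09 kJ/kg
Q = 617000 W = 617 kJ/s = 2.2212e+06 kJ/h
ṁ = Q/Δh = 2.2212e+06 / 992.09 = 2238.9 kg/h

ṁ = 2240 kg/h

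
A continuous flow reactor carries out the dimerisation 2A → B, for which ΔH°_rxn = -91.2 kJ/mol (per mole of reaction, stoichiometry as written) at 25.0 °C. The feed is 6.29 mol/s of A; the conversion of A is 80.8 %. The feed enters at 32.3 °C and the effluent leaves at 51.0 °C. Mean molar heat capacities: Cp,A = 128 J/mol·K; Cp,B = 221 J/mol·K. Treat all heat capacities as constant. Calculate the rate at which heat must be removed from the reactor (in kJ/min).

Extent of reaction ξ = 0.808 × 6.29 / 2 = 2.5412 mol/s
Reaction term: ξ·ΔH°_rxn = 2.5412 × -91.2 = -231.75 kJ/s
Sensible, feed 32.3→25 °C: -5.8774 kJ/s
Outlet flows (mol/s): A 1.2077, B 2.5412
Sensible, products 25→51.0 °C: 18.621 kJ/s
Q = ΔH = -219.01 kJ/s = -219.01 kW
Heat removed = 13141 kJ/min

Q_out = 13100 kJ/min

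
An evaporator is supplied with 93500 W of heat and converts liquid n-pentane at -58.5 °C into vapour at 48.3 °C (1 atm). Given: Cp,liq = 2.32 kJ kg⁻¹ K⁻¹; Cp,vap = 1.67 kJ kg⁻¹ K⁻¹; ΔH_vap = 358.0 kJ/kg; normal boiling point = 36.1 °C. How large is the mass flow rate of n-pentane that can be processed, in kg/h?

ṁ = 563 kg/h

Δh = 2.32×(36.1−-58.5) + 358.0 + 1.67×(48.3−36.1) = 597.85 kJ/kg
Q = 93500 W = 93.5 kJ/s = 336600 kJ/h
ṁ = Q/Δh = 336600 / 597.85 = 563.02 kg/h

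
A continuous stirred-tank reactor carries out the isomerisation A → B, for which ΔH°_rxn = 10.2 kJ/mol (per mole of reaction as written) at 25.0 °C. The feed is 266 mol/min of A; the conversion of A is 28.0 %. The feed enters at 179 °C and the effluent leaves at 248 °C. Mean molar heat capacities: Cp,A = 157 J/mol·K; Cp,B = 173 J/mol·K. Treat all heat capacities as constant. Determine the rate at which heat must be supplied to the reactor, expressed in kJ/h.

Q_in = 234000 kJ/h

Extent of reaction ξ = 0.280 × 266 = 74.48 mol/min
Reaction term: ξ·ΔH°_rxn = 74.48 × 10.2 = 759.7 kJ/min
Sensible, feed 179→25 °C: -6431.3 kJ/min
Outlet flows (mol/min): A 191.52, B 74.48
Sensible, products 25→248 °C: 9578.7 kJ/min
Q = ΔH = 3907 kJ/min = 65.117 kW
Heat supplied = 234420 kJ/h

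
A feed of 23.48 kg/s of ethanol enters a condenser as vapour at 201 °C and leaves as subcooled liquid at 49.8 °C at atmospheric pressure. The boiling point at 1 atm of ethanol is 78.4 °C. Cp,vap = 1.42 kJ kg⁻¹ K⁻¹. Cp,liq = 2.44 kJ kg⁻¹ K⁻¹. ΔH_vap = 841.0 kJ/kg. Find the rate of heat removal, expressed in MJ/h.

Q_c = 91700 MJ/h

vapour 201→78.4 °C: -174.09 kJ/kg
condensation at 78.4 °C: -841 kJ/kg
liquid 78.4→49.8 °C: -69.784 kJ/kg
Δh = -174.09 + -841 + -69.784 = -1084.9 kJ/kg
Q = ṁ·Δh = 23.48 kg/s × -1084.9 kJ/kg = -25473 kJ/s
|Q| = 25473 kW = 91702 MJ/h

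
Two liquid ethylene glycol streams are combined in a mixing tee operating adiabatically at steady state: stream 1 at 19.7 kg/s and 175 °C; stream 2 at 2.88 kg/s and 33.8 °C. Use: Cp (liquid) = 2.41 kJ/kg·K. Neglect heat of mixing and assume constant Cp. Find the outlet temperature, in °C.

T_out = 157 °C

Adiabatic, steady state ⇒ Σ ṁᵢCp,ᵢ(T_out − Tᵢ) = 0
T_out = Σ ṁᵢCp,ᵢTᵢ / Σ ṁᵢCp,ᵢ
      = 8543.1 / 54.418 = 156.99 °C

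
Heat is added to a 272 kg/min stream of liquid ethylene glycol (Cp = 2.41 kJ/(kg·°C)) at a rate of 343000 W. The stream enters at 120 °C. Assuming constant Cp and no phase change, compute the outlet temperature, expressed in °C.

T_out = 151 °C

Q = 343000 W = 20580 kJ/min
ΔT = Q/(ṁ·Cp) = 20580/(272×2.41) = 31.395 K
T_out = 120 + 31.395 = 151.39 °C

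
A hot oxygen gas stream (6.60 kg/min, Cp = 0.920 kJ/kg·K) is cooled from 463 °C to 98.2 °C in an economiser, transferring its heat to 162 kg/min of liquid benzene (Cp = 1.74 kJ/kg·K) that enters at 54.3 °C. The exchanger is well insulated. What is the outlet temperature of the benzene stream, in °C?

Heat released by hot stream: Q = 6.60 × 0.920 × (463 − 98.2) = 2215.1 kJ/min
Energy balance on cold side (adiabatic exchanger): Q = ṁ_c·Cp_c·(T_c,out − T_c,in)
T_c,out = 54.3 + 2215.1/(162 × 1.74) = 62.158 °C

T_c,out = 62.2 °C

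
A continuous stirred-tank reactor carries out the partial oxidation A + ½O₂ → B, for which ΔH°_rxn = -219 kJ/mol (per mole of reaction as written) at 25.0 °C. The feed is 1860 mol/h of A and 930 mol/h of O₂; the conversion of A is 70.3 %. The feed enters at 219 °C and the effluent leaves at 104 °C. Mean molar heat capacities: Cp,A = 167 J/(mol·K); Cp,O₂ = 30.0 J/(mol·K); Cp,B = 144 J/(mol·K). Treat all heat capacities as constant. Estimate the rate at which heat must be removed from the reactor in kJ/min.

Q_out = 5490 kJ/min

Extent of reaction ξ = 0.703 × 1860 = 1307.6 mol/h
Reaction term: ξ·ΔH°_rxn = 1307.6 × -219 = -286360 kJ/h
Sensible, feed 219→25 °C: -65673 kJ/h
Outlet flows (mol/h): A 552.42, O₂ 276.21, B 1307.6
Sensible, products 25→104 °C: 22818 kJ/h
Q = ΔH = -329220 kJ/h = -91.449 kW
Heat removed = 5486.9 kJ/min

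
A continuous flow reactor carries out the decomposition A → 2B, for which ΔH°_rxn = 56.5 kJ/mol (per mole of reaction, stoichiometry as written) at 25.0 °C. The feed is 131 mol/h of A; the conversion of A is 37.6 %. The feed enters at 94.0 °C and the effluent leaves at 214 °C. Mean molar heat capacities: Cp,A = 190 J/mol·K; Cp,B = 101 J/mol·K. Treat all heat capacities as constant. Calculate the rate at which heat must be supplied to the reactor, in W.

Extent of reaction ξ = 0.376 × 131 = 49.256 mol/h
Reaction term: ξ·ΔH°_rxn = 49.256 × 56.5 = 2783 kJ/h
Sensible, feed 94.0→25 °C: -1717.4 kJ/h
Outlet flows (mol/h): A 81.744, B 98.512
Sensible, products 25→214 °C: 4815.9 kJ/h
Q = ΔH = 5881.5 kJ/h = 1.6337 kW
Heat supplied = 1633.7 W

Q_in = 1630 W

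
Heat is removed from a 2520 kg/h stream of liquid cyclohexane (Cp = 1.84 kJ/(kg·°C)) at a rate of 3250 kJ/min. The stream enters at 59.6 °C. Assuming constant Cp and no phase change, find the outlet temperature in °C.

T_out = 17.5 °C

Q = 3250 kJ/min = 195000 kJ/h
ΔT = Q/(ṁ·Cp) = 195000/(2520×1.84) = 42.055 K
T_out = 59.6 − 42.055 = 17.545 °C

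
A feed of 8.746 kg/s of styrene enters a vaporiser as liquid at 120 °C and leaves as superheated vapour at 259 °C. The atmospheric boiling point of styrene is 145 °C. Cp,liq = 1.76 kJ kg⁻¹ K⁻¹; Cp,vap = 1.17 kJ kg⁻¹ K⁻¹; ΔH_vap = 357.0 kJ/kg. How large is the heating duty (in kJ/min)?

Q = 280000 kJ/min

liquid 120→145 °C: 44 kJ/kg
vaporisation at 145 °C: 357 kJ/kg
vapour 145→259 °C: 133.38 kJ/kg
Δh = 44 + 357 + 133.38 = 534.38 kJ/kg
Q = ṁ·Δh = 8.746 kg/s × 534.38 kJ/kg = 4673.7 kJ/s
|Q| = 4673.7 kW = 280420 kJ/min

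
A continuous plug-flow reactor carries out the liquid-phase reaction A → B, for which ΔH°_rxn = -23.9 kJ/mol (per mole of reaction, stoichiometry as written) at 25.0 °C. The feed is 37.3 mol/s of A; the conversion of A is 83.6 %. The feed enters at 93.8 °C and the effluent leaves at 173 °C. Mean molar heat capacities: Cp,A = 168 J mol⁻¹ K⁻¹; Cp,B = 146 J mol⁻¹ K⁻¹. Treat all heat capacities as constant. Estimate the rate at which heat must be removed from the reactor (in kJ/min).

Q_out = 21000 kJ/min

Extent of reaction ξ = 0.836 × 37.3 = 31.183 mol/s
Reaction term: ξ·ΔH°_rxn = 31.183 × -23.9 = -745.27 kJ/s
Sensible, feed 93.8→25 °C: -431.13 kJ/s
Outlet flows (mol/s): A 6.1172, B 31.183
Sensible, products 25→173 °C: 825.9 kJ/s
Q = ΔH = -350.5 kJ/s = -350.5 kW
Heat removed = 21030 kJ/min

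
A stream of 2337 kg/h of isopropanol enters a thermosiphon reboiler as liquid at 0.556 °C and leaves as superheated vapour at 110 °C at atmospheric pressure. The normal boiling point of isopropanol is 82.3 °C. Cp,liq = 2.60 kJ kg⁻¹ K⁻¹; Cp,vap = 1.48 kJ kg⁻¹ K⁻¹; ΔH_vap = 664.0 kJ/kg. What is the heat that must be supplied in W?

Q = 596000 W

liquid 0.556→82.3 °C: 212.53 kJ/kg
vaporisation at 82.3 °C: 664 kJ/kg
vapour 82.3→110 °C: 40.996 kJ/kg
Δh = 212.53 + 664 + 40.996 = 917.53 kJ/kg
Q = ṁ·Δh = 2337 kg/h × 917.53 kJ/kg = 2.1443e+06 kJ/h
|Q| = 595.63 kW = 595630 W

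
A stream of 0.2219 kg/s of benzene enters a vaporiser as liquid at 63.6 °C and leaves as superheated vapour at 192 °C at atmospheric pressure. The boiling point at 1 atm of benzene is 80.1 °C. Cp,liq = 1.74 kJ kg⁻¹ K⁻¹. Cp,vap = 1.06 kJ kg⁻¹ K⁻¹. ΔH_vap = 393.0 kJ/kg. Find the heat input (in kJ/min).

Q = 7190 kJ/min

liquid 63.6→80.1 °C: 28.71 kJ/kg
vaporisation at 80.1 °C: 393 kJ/kg
vapour 80.1→192 °C: 118.61 kJ/kg
Δh = 28.71 + 393 + 118.61 = 540.32 kJ/kg
Q = ṁ·Δh = 0.2219 kg/s × 540.32 kJ/kg = 119.9 kJ/s
|Q| = 119.9 kW = 7193.9 kJ/min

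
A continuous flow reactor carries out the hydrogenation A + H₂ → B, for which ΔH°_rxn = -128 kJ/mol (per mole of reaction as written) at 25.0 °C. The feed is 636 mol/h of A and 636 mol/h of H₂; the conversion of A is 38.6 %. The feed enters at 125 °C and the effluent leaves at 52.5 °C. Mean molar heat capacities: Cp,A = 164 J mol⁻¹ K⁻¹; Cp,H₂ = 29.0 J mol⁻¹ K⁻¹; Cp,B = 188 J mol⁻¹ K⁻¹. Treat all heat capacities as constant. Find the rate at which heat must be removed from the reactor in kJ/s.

Extent of reaction ξ = 0.386 × 636 = 245.5 mol/h
Reaction term: ξ·ΔH°_rxn = 245.5 × -128 = -31423 kJ/h
Sensible, feed 125→25 °C: -12275 kJ/h
Outlet flows (mol/h): A 390.5, H₂ 390.5, B 245.5
Sensible, products 25→52.5 °C: 3341.8 kJ/h
Q = ΔH = -40356 kJ/h = -11.21 kW
Heat removed = 11.21 kJ/s

Q_out = 11.2 kJ/s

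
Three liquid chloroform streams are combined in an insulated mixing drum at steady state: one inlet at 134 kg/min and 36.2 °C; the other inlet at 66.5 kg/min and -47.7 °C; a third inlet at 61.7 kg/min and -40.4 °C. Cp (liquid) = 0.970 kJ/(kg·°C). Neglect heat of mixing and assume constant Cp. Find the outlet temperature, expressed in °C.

No heat crosses the boundary, so H_out = H_in.
Σ ṁᵢCp,ᵢTᵢ = 134×0.970×36.2 + 66.5×0.970×-47.7 + 61.7×0.970×-40.4 = -789.51
Σ ṁᵢCp,ᵢ = 134×0.970 + 66.5×0.970 + 61.7×0.970 = 254.33
T_out = -789.51 / 254.33 = -3.1042 °C

T_out = -3.10 °C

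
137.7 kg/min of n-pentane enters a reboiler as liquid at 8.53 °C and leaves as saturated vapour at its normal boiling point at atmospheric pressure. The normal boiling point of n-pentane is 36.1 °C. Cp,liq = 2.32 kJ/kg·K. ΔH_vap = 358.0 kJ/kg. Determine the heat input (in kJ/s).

Q = 968 kJ/s

liquid 8.53→36.1 °C: 63.962 kJ/kg
vaporisation at 36.1 °C: 358 kJ/kg
Δh = 63.962 + 358 = 421.96 kJ/kg
Q = ṁ·Δh = 137.7 kg/min × 421.96 kJ/kg = 58104 kJ/min
|Q| = 968.4 kW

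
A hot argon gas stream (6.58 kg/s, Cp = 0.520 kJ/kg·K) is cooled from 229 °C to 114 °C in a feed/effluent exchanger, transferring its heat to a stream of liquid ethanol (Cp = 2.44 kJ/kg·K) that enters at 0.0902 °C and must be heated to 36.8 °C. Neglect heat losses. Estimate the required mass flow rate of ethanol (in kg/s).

Heat released by hot stream: Q = 6.58 × 0.520 × (229 − 114) = 393.48 kJ/s
Energy balance on cold side (adiabatic exchanger): Q = ṁ_c·Cp_c·(T_c,out − T_c,in)
ṁ_c = 393.48 / [2.44 × (36.8 − 0.0902)] = 4.3929 kg/s

ṁ_c = 4.39 kg/s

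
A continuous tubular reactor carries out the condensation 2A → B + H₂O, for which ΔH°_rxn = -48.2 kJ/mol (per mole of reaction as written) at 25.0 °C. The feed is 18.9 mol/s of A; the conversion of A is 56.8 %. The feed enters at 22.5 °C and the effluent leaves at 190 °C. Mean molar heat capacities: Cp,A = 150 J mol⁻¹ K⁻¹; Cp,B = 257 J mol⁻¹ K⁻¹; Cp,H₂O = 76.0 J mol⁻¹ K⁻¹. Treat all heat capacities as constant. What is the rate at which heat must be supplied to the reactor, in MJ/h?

Q_in = 883 MJ/h

Extent of reaction ξ = 0.568 × 18.9 / 2 = 5.3676 mol/s
Reaction term: ξ·ΔH°_rxn = 5.3676 × -48.2 = -258.72 kJ/s
Sensible, feed 22.5→25 °C: 7.0875 kJ/s
Outlet flows (mol/s): A 8.1648, B 5.3676, H₂O 5.3676
Sensible, products 25→190 °C: 497 kJ/s
Q = ΔH = 245.37 kJ/s = 245.37 kW
Heat supplied = 883.33 MJ/h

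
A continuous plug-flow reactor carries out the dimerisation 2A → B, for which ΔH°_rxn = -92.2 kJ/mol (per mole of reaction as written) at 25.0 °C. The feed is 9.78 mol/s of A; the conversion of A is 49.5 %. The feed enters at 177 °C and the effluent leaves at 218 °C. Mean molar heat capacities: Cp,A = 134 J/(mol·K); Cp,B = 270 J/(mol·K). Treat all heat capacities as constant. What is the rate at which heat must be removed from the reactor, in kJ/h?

Extent of reaction ξ = 0.495 × 9.78 / 2 = 2.4205 mol/s
Reaction term: ξ·ΔH°_rxn = 2.4205 × -92.2 = -223.17 kJ/s
Sensible, feed 177→25 °C: -199.2 kJ/s
Outlet flows (mol/s): A 4.9389, B 2.4205
Sensible, products 25→218 °C: 253.86 kJ/s
Q = ΔH = -168.51 kJ/s = -168.51 kW
Heat removed = 606630 kJ/h

Q_out = 607000 kJ/h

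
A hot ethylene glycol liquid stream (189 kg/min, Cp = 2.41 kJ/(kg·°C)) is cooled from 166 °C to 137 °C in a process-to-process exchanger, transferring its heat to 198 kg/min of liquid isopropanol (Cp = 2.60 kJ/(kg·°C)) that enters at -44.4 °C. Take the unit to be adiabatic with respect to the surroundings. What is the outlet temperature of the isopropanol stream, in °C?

Heat released by hot stream: Q = 189 × 2.41 × (166 − 137) = 13209 kJ/min
Energy balance on cold side (adiabatic exchanger): Q = ṁ_c·Cp_c·(T_c,out − T_c,in)
T_c,out = -44.4 + 13209/(198 × 2.60) = -18.741 °C

T_c,out = -18.7 °C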